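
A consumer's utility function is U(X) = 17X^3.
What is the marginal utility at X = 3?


MU = dU/dX = 17*3*X^(3-1)
MU = 51*X^2
At X = 3:
MU = 51 * 3^2
MU = 51 * 9 = 459

459


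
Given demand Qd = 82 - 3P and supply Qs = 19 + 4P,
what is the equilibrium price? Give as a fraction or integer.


At equilibrium, Qd = Qs.
82 - 3P = 19 + 4P
82 - 19 = 3P + 4P
63 = 7P
P* = 63/7 = 9

9


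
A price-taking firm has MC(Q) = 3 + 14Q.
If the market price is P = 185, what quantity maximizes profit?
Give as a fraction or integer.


In perfect competition, profit is maximized where P = MC.
185 = 3 + 14Q
182 = 14Q
Q* = 182/14 = 13

13


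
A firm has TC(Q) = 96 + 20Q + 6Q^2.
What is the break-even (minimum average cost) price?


AC(Q) = 96/Q + 20 + 6Q
To minimize: dAC/dQ = -96/Q^2 + 6 = 0
Q^2 = 96/6 = 16
Q* = 4
Min AC = 96/4 + 20 + 6*4
Min AC = 24 + 20 + 24 = 68

68


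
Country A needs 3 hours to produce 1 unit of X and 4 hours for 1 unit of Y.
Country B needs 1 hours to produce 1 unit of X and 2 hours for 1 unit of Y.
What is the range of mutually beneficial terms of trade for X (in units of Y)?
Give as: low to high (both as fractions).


Opportunity cost of X for Country A = hours_X / hours_Y = 3/4 = 3/4 units of Y
Opportunity cost of X for Country B = hours_X / hours_Y = 1/2 = 1/2 units of Y
Terms of trade must be between the two opportunity costs.
Range: 1/2 to 3/4

1/2 to 3/4


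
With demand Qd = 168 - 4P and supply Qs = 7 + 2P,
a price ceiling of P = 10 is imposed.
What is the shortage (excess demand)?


At P = 10:
Qd = 168 - 4*10 = 128
Qs = 7 + 2*10 = 27
Shortage = Qd - Qs = 128 - 27 = 101

101


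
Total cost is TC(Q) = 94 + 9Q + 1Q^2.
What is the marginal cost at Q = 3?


MC = dTC/dQ = 9 + 2*1*Q
At Q = 3:
MC = 9 + 2*3
MC = 9 + 6 = 15

15


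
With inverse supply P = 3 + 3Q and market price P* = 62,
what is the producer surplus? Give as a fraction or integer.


Minimum supply price (at Q=0): P_min = 3
Quantity supplied at P* = 62:
Q* = (62 - 3)/3 = 59/3
PS = (1/2) * Q* * (P* - P_min)
PS = (1/2) * 59/3 * (62 - 3)
PS = (1/2) * 59/3 * 59 = 3481/6

3481/6


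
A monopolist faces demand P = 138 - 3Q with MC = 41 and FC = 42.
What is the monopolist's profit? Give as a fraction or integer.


MR = MC: 138 - 6Q = 41
Q* = 97/6
P* = 138 - 3*97/6 = 179/2
Profit = (P* - MC)*Q* - FC
= (179/2 - 41)*97/6 - 42
= 97/2*97/6 - 42
= 9409/12 - 42 = 8905/12

8905/12


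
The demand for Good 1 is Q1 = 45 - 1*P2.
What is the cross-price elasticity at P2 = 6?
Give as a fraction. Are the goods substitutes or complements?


dQ1/dP2 = -1
At P2 = 6: Q1 = 45 - 1*6 = 39
Exy = (dQ1/dP2)(P2/Q1) = -1 * 6 / 39 = -2/13
Since Exy < 0, the goods are complements.

-2/13 (complements)


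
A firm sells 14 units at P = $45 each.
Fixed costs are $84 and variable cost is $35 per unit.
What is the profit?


Total Revenue = P * Q = 45 * 14 = $630
Total Cost = FC + VC*Q = 84 + 35*14 = $574
Profit = TR - TC = 630 - 574 = $56

$56


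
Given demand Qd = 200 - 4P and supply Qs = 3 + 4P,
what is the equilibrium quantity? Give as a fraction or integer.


First find equilibrium price:
200 - 4P = 3 + 4P
P* = 197/8 = 197/8
Then substitute into demand:
Q* = 200 - 4 * 197/8 = 203/2

203/2


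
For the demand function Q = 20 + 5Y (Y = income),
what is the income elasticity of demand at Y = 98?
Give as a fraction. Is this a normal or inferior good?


dQ/dY = 5
At Y = 98: Q = 20 + 5*98 = 510
Ey = (dQ/dY)(Y/Q) = 5 * 98 / 510 = 49/51
Since Ey > 0, this is a normal good.

49/51 (normal good)


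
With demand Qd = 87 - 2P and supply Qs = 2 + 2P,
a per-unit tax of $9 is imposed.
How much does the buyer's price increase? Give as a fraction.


With a per-unit tax, the buyer's price increase depends on relative slopes.
Supply slope: d = 2, Demand slope: b = 2
Buyer's price increase = d * tax / (b + d)
= 2 * 9 / (2 + 2)
= 18 / 4 = 9/2

9/2


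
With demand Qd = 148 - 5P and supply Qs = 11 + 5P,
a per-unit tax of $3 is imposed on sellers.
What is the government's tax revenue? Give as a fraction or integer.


With tax on sellers, new supply: Qs' = 11 + 5(P - 3)
= 5P - 4
New equilibrium quantity:
Q_new = 72
Tax revenue = tax * Q_new = 3 * 72 = 216

216


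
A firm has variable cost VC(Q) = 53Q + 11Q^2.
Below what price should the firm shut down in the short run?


AVC(Q) = VC(Q)/Q = 53 + 11Q
AVC is increasing in Q, so minimum AVC is at Q -> 0+.
Min AVC = 53
The firm should shut down if P < 53.

53


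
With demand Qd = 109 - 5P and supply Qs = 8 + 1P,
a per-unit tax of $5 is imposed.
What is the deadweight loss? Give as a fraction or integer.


Pre-tax equilibrium quantity: Q* = 149/6
Post-tax equilibrium quantity: Q_tax = 62/3
Reduction in quantity: Q* - Q_tax = 25/6
DWL = (1/2) * tax * (Q* - Q_tax)
DWL = (1/2) * 5 * 25/6 = 125/12

125/12


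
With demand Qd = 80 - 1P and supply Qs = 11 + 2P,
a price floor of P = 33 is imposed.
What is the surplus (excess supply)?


At P = 33:
Qd = 80 - 1*33 = 47
Qs = 11 + 2*33 = 77
Surplus = Qs - Qd = 77 - 47 = 30

30


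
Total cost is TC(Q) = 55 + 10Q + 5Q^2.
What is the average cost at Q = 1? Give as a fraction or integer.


TC(1) = 55 + 10*1 + 5*1^2
TC(1) = 55 + 10 + 5 = 70
AC = TC/Q = 70/1 = 70

70


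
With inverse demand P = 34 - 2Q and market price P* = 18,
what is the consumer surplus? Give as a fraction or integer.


Maximum willingness to pay (at Q=0): P_max = 34
Quantity demanded at P* = 18:
Q* = (34 - 18)/2 = 8
CS = (1/2) * Q* * (P_max - P*)
CS = (1/2) * 8 * (34 - 18)
CS = (1/2) * 8 * 16 = 64

64


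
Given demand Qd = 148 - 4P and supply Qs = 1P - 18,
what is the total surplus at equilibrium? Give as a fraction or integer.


Find equilibrium: 148 - 4P = 1P - 18
148 + 18 = 5P
P* = 166/5 = 166/5
Q* = 1*166/5 - 18 = 76/5
Inverse demand: P = 37 - Q/4, so P_max = 37
Inverse supply: P = 18 + Q/1, so P_min = 18
CS = (1/2) * 76/5 * (37 - 166/5) = 722/25
PS = (1/2) * 76/5 * (166/5 - 18) = 2888/25
TS = CS + PS = 722/25 + 2888/25 = 722/5

722/5


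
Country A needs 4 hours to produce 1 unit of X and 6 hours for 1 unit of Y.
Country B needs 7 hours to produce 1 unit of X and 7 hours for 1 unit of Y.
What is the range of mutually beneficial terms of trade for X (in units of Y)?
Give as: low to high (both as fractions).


Opportunity cost of X for Country A = hours_X / hours_Y = 4/6 = 2/3 units of Y
Opportunity cost of X for Country B = hours_X / hours_Y = 7/7 = 1 units of Y
Terms of trade must be between the two opportunity costs.
Range: 2/3 to 1

2/3 to 1


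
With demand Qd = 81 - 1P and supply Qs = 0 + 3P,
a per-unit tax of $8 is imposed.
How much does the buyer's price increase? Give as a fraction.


With a per-unit tax, the buyer's price increase depends on relative slopes.
Supply slope: d = 3, Demand slope: b = 1
Buyer's price increase = d * tax / (b + d)
= 3 * 8 / (1 + 3)
= 24 / 4 = 6

6


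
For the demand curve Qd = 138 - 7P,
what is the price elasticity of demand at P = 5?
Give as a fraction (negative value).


dQ/dP = -7
At P = 5: Q = 138 - 7*5 = 103
E = (dQ/dP)(P/Q) = (-7)(5/103) = -35/103

-35/103


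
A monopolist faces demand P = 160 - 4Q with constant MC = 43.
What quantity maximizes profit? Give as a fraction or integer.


TR = P*Q = (160 - 4Q)Q = 160Q - 4Q^2
MR = dTR/dQ = 160 - 8Q
Set MR = MC:
160 - 8Q = 43
117 = 8Q
Q* = 117/8 = 117/8

117/8


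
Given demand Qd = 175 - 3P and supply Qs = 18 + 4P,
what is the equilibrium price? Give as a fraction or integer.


At equilibrium, Qd = Qs.
175 - 3P = 18 + 4P
175 - 18 = 3P + 4P
157 = 7P
P* = 157/7 = 157/7

157/7


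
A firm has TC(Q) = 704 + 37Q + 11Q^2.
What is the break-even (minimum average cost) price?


AC(Q) = 704/Q + 37 + 11Q
To minimize: dAC/dQ = -704/Q^2 + 11 = 0
Q^2 = 704/11 = 64
Q* = 8
Min AC = 704/8 + 37 + 11*8
Min AC = 88 + 37 + 88 = 213

213


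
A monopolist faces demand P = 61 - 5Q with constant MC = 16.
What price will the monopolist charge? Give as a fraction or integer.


MR = 61 - 10Q
Set MR = MC: 61 - 10Q = 16
Q* = 9/2
Substitute into demand:
P* = 61 - 5*9/2 = 77/2

77/2


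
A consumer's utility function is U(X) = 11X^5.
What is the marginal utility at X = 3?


MU = dU/dX = 11*5*X^(5-1)
MU = 55*X^4
At X = 3:
MU = 55 * 3^4
MU = 55 * 81 = 4455

4455


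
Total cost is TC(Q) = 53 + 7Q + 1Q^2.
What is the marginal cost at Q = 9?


MC = dTC/dQ = 7 + 2*1*Q
At Q = 9:
MC = 7 + 2*9
MC = 7 + 18 = 25

25


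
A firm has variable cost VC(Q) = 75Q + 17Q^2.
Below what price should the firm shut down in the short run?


AVC(Q) = VC(Q)/Q = 75 + 17Q
AVC is increasing in Q, so minimum AVC is at Q -> 0+.
Min AVC = 75
The firm should shut down if P < 75.

75


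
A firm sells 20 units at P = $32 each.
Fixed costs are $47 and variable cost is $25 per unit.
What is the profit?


Total Revenue = P * Q = 32 * 20 = $640
Total Cost = FC + VC*Q = 47 + 25*20 = $547
Profit = TR - TC = 640 - 547 = $93

$93


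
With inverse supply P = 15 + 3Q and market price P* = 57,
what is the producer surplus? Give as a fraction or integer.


Minimum supply price (at Q=0): P_min = 15
Quantity supplied at P* = 57:
Q* = (57 - 15)/3 = 14
PS = (1/2) * Q* * (P* - P_min)
PS = (1/2) * 14 * (57 - 15)
PS = (1/2) * 14 * 42 = 294

294


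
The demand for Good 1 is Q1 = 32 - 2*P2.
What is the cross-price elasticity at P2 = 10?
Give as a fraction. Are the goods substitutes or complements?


dQ1/dP2 = -2
At P2 = 10: Q1 = 32 - 2*10 = 12
Exy = (dQ1/dP2)(P2/Q1) = -2 * 10 / 12 = -5/3
Since Exy < 0, the goods are complements.

-5/3 (complements)


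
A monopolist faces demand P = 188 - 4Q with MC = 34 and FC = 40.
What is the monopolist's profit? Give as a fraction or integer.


MR = MC: 188 - 8Q = 34
Q* = 77/4
P* = 188 - 4*77/4 = 111
Profit = (P* - MC)*Q* - FC
= (111 - 34)*77/4 - 40
= 77*77/4 - 40
= 5929/4 - 40 = 5769/4

5769/4


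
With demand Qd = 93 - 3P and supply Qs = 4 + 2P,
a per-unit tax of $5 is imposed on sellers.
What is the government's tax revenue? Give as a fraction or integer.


With tax on sellers, new supply: Qs' = 4 + 2(P - 5)
= 2P - 6
New equilibrium quantity:
Q_new = 168/5
Tax revenue = tax * Q_new = 5 * 168/5 = 168

168


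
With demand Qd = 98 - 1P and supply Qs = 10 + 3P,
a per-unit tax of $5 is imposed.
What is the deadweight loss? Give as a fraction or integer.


Pre-tax equilibrium quantity: Q* = 76
Post-tax equilibrium quantity: Q_tax = 289/4
Reduction in quantity: Q* - Q_tax = 15/4
DWL = (1/2) * tax * (Q* - Q_tax)
DWL = (1/2) * 5 * 15/4 = 75/8

75/8


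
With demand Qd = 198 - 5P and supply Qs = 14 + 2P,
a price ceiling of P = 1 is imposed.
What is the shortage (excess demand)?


At P = 1:
Qd = 198 - 5*1 = 193
Qs = 14 + 2*1 = 16
Shortage = Qd - Qs = 193 - 16 = 177

177


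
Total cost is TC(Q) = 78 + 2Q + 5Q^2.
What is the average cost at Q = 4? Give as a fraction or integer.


TC(4) = 78 + 2*4 + 5*4^2
TC(4) = 78 + 8 + 80 = 166
AC = TC/Q = 166/4 = 83/2

83/2


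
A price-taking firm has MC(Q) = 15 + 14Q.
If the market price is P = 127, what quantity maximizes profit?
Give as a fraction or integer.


In perfect competition, profit is maximized where P = MC.
127 = 15 + 14Q
112 = 14Q
Q* = 112/14 = 8

8


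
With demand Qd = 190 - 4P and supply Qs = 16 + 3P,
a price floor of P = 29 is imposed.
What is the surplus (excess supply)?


At P = 29:
Qd = 190 - 4*29 = 74
Qs = 16 + 3*29 = 103
Surplus = Qs - Qd = 103 - 74 = 29

29


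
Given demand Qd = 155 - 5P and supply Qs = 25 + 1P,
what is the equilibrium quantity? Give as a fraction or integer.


First find equilibrium price:
155 - 5P = 25 + 1P
P* = 130/6 = 65/3
Then substitute into demand:
Q* = 155 - 5 * 65/3 = 140/3

140/3


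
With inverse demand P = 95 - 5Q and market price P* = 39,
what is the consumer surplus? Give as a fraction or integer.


Maximum willingness to pay (at Q=0): P_max = 95
Quantity demanded at P* = 39:
Q* = (95 - 39)/5 = 56/5
CS = (1/2) * Q* * (P_max - P*)
CS = (1/2) * 56/5 * (95 - 39)
CS = (1/2) * 56/5 * 56 = 1568/5

1568/5


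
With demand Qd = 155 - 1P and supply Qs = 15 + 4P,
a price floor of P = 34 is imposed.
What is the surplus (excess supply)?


At P = 34:
Qd = 155 - 1*34 = 121
Qs = 15 + 4*34 = 151
Surplus = Qs - Qd = 151 - 121 = 30

30


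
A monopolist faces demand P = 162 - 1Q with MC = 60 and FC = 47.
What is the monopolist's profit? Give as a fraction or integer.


MR = MC: 162 - 2Q = 60
Q* = 51
P* = 162 - 1*51 = 111
Profit = (P* - MC)*Q* - FC
= (111 - 60)*51 - 47
= 51*51 - 47
= 2601 - 47 = 2554

2554


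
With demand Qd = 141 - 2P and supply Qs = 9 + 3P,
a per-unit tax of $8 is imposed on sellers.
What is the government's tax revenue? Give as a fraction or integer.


With tax on sellers, new supply: Qs' = 9 + 3(P - 8)
= 3P - 15
New equilibrium quantity:
Q_new = 393/5
Tax revenue = tax * Q_new = 8 * 393/5 = 3144/5

3144/5


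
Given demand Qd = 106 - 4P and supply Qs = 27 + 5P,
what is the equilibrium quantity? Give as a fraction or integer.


First find equilibrium price:
106 - 4P = 27 + 5P
P* = 79/9 = 79/9
Then substitute into demand:
Q* = 106 - 4 * 79/9 = 638/9

638/9


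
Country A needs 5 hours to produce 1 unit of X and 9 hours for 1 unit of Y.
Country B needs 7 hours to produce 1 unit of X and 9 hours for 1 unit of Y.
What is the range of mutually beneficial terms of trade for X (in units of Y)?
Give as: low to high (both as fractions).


Opportunity cost of X for Country A = hours_X / hours_Y = 5/9 = 5/9 units of Y
Opportunity cost of X for Country B = hours_X / hours_Y = 7/9 = 7/9 units of Y
Terms of trade must be between the two opportunity costs.
Range: 5/9 to 7/9

5/9 to 7/9


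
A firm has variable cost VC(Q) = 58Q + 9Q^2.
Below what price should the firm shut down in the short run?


AVC(Q) = VC(Q)/Q = 58 + 9Q
AVC is increasing in Q, so minimum AVC is at Q -> 0+.
Min AVC = 58
The firm should shut down if P < 58.

58


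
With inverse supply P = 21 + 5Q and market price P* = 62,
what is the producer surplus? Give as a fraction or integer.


Minimum supply price (at Q=0): P_min = 21
Quantity supplied at P* = 62:
Q* = (62 - 21)/5 = 41/5
PS = (1/2) * Q* * (P* - P_min)
PS = (1/2) * 41/5 * (62 - 21)
PS = (1/2) * 41/5 * 41 = 1681/10

1681/10


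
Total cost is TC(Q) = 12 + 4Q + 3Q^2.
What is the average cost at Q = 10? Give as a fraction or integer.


TC(10) = 12 + 4*10 + 3*10^2
TC(10) = 12 + 40 + 300 = 352
AC = TC/Q = 352/10 = 176/5

176/5


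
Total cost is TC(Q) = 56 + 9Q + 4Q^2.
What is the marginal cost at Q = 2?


MC = dTC/dQ = 9 + 2*4*Q
At Q = 2:
MC = 9 + 8*2
MC = 9 + 16 = 25

25


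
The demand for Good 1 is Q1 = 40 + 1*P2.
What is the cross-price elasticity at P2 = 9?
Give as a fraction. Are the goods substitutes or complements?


dQ1/dP2 = 1
At P2 = 9: Q1 = 40 + 1*9 = 49
Exy = (dQ1/dP2)(P2/Q1) = 1 * 9 / 49 = 9/49
Since Exy > 0, the goods are substitutes.

9/49 (substitutes)


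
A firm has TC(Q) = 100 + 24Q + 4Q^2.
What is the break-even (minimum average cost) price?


AC(Q) = 100/Q + 24 + 4Q
To minimize: dAC/dQ = -100/Q^2 + 4 = 0
Q^2 = 100/4 = 25
Q* = 5
Min AC = 100/5 + 24 + 4*5
Min AC = 20 + 24 + 20 = 64

64


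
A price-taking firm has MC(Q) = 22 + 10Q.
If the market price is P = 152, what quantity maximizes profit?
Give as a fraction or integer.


In perfect competition, profit is maximized where P = MC.
152 = 22 + 10Q
130 = 10Q
Q* = 130/10 = 13

13


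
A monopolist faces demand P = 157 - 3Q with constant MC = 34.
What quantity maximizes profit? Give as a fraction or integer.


TR = P*Q = (157 - 3Q)Q = 157Q - 3Q^2
MR = dTR/dQ = 157 - 6Q
Set MR = MC:
157 - 6Q = 34
123 = 6Q
Q* = 123/6 = 41/2

41/2


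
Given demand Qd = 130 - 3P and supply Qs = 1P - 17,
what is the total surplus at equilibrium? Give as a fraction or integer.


Find equilibrium: 130 - 3P = 1P - 17
130 + 17 = 4P
P* = 147/4 = 147/4
Q* = 1*147/4 - 17 = 79/4
Inverse demand: P = 130/3 - Q/3, so P_max = 130/3
Inverse supply: P = 17 + Q/1, so P_min = 17
CS = (1/2) * 79/4 * (130/3 - 147/4) = 6241/96
PS = (1/2) * 79/4 * (147/4 - 17) = 6241/32
TS = CS + PS = 6241/96 + 6241/32 = 6241/24

6241/24


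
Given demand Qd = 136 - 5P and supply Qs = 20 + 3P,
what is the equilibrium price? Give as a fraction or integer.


At equilibrium, Qd = Qs.
136 - 5P = 20 + 3P
136 - 20 = 5P + 3P
116 = 8P
P* = 116/8 = 29/2

29/2


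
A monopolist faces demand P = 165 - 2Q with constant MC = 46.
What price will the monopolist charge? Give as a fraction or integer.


MR = 165 - 4Q
Set MR = MC: 165 - 4Q = 46
Q* = 119/4
Substitute into demand:
P* = 165 - 2*119/4 = 211/2

211/2


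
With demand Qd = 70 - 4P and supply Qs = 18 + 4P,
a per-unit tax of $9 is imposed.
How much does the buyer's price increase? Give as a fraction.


With a per-unit tax, the buyer's price increase depends on relative slopes.
Supply slope: d = 4, Demand slope: b = 4
Buyer's price increase = d * tax / (b + d)
= 4 * 9 / (4 + 4)
= 36 / 8 = 9/2

9/2


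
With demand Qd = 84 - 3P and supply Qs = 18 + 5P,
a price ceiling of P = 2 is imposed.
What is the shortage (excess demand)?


At P = 2:
Qd = 84 - 3*2 = 78
Qs = 18 + 5*2 = 28
Shortage = Qd - Qs = 78 - 28 = 50

50


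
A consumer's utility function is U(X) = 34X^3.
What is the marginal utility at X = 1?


MU = dU/dX = 34*3*X^(3-1)
MU = 102*X^2
At X = 1:
MU = 102 * 1^2
MU = 102 * 1 = 102

102


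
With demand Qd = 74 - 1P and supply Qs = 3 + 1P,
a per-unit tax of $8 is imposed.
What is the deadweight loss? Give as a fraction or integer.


Pre-tax equilibrium quantity: Q* = 77/2
Post-tax equilibrium quantity: Q_tax = 69/2
Reduction in quantity: Q* - Q_tax = 4
DWL = (1/2) * tax * (Q* - Q_tax)
DWL = (1/2) * 8 * 4 = 16

16


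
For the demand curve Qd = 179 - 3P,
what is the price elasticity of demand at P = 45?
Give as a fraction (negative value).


dQ/dP = -3
At P = 45: Q = 179 - 3*45 = 44
E = (dQ/dP)(P/Q) = (-3)(45/44) = -135/44

-135/44


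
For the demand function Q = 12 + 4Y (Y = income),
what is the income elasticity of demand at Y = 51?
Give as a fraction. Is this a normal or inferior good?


dQ/dY = 4
At Y = 51: Q = 12 + 4*51 = 216
Ey = (dQ/dY)(Y/Q) = 4 * 51 / 216 = 17/18
Since Ey > 0, this is a normal good.

17/18 (normal good)


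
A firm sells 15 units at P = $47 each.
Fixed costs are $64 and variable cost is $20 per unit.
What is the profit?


Total Revenue = P * Q = 47 * 15 = $705
Total Cost = FC + VC*Q = 64 + 20*15 = $364
Profit = TR - TC = 705 - 364 = $341

$341


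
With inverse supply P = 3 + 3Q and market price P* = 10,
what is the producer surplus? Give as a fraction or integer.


Minimum supply price (at Q=0): P_min = 3
Quantity supplied at P* = 10:
Q* = (10 - 3)/3 = 7/3
PS = (1/2) * Q* * (P* - P_min)
PS = (1/2) * 7/3 * (10 - 3)
PS = (1/2) * 7/3 * 7 = 49/6

49/6


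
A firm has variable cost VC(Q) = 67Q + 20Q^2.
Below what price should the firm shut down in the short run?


AVC(Q) = VC(Q)/Q = 67 + 20Q
AVC is increasing in Q, so minimum AVC is at Q -> 0+.
Min AVC = 67
The firm should shut down if P < 67.

67


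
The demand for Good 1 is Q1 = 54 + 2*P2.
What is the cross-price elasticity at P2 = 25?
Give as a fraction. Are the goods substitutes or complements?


dQ1/dP2 = 2
At P2 = 25: Q1 = 54 + 2*25 = 104
Exy = (dQ1/dP2)(P2/Q1) = 2 * 25 / 104 = 25/52
Since Exy > 0, the goods are substitutes.

25/52 (substitutes)


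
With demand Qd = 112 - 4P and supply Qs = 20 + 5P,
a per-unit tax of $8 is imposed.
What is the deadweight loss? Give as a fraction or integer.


Pre-tax equilibrium quantity: Q* = 640/9
Post-tax equilibrium quantity: Q_tax = 160/3
Reduction in quantity: Q* - Q_tax = 160/9
DWL = (1/2) * tax * (Q* - Q_tax)
DWL = (1/2) * 8 * 160/9 = 640/9

640/9


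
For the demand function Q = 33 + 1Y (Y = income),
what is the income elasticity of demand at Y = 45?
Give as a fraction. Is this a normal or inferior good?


dQ/dY = 1
At Y = 45: Q = 33 + 1*45 = 78
Ey = (dQ/dY)(Y/Q) = 1 * 45 / 78 = 15/26
Since Ey > 0, this is a normal good.

15/26 (normal good)


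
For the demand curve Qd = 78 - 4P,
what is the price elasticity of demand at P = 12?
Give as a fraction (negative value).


dQ/dP = -4
At P = 12: Q = 78 - 4*12 = 30
E = (dQ/dP)(P/Q) = (-4)(12/30) = -8/5

-8/5


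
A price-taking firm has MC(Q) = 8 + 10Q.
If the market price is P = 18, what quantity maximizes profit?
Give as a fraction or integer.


In perfect competition, profit is maximized where P = MC.
18 = 8 + 10Q
10 = 10Q
Q* = 10/10 = 1

1


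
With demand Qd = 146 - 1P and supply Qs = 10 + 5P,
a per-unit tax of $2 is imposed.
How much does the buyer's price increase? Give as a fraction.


With a per-unit tax, the buyer's price increase depends on relative slopes.
Supply slope: d = 5, Demand slope: b = 1
Buyer's price increase = d * tax / (b + d)
= 5 * 2 / (1 + 5)
= 10 / 6 = 5/3

5/3


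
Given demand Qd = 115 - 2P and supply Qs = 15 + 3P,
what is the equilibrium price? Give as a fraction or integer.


At equilibrium, Qd = Qs.
115 - 2P = 15 + 3P
115 - 15 = 2P + 3P
100 = 5P
P* = 100/5 = 20

20


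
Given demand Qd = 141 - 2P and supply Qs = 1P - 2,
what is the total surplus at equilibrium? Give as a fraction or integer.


Find equilibrium: 141 - 2P = 1P - 2
141 + 2 = 3P
P* = 143/3 = 143/3
Q* = 1*143/3 - 2 = 137/3
Inverse demand: P = 141/2 - Q/2, so P_max = 141/2
Inverse supply: P = 2 + Q/1, so P_min = 2
CS = (1/2) * 137/3 * (141/2 - 143/3) = 18769/36
PS = (1/2) * 137/3 * (143/3 - 2) = 18769/18
TS = CS + PS = 18769/36 + 18769/18 = 18769/12

18769/12


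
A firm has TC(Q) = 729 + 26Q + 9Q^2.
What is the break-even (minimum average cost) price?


AC(Q) = 729/Q + 26 + 9Q
To minimize: dAC/dQ = -729/Q^2 + 9 = 0
Q^2 = 729/9 = 81
Q* = 9
Min AC = 729/9 + 26 + 9*9
Min AC = 81 + 26 + 81 = 188

188


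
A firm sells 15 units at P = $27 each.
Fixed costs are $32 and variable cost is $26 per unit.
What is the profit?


Total Revenue = P * Q = 27 * 15 = $405
Total Cost = FC + VC*Q = 32 + 26*15 = $422
Profit = TR - TC = 405 - 422 = $-17

$-17


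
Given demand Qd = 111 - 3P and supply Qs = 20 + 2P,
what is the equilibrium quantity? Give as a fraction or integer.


First find equilibrium price:
111 - 3P = 20 + 2P
P* = 91/5 = 91/5
Then substitute into demand:
Q* = 111 - 3 * 91/5 = 282/5

282/5


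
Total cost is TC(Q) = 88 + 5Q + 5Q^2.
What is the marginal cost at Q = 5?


MC = dTC/dQ = 5 + 2*5*Q
At Q = 5:
MC = 5 + 10*5
MC = 5 + 50 = 55

55


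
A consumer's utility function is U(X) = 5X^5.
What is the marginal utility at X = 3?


MU = dU/dX = 5*5*X^(5-1)
MU = 25*X^4
At X = 3:
MU = 25 * 3^4
MU = 25 * 81 = 2025

2025


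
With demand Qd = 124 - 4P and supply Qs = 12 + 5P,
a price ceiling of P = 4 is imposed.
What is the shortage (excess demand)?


At P = 4:
Qd = 124 - 4*4 = 108
Qs = 12 + 5*4 = 32
Shortage = Qd - Qs = 108 - 32 = 76

76


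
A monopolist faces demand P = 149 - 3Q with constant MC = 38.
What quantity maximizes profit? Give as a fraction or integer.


TR = P*Q = (149 - 3Q)Q = 149Q - 3Q^2
MR = dTR/dQ = 149 - 6Q
Set MR = MC:
149 - 6Q = 38
111 = 6Q
Q* = 111/6 = 37/2

37/2


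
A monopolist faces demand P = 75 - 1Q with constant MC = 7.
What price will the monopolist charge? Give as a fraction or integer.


MR = 75 - 2Q
Set MR = MC: 75 - 2Q = 7
Q* = 34
Substitute into demand:
P* = 75 - 1*34 = 41

41


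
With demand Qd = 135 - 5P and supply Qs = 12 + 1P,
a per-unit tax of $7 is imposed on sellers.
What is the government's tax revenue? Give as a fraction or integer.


With tax on sellers, new supply: Qs' = 12 + 1(P - 7)
= 5 + 1P
New equilibrium quantity:
Q_new = 80/3
Tax revenue = tax * Q_new = 7 * 80/3 = 560/3

560/3


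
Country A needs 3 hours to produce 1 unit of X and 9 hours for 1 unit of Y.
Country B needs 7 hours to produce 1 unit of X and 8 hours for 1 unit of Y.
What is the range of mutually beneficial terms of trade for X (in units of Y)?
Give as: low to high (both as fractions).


Opportunity cost of X for Country A = hours_X / hours_Y = 3/9 = 1/3 units of Y
Opportunity cost of X for Country B = hours_X / hours_Y = 7/8 = 7/8 units of Y
Terms of trade must be between the two opportunity costs.
Range: 1/3 to 7/8

1/3 to 7/8


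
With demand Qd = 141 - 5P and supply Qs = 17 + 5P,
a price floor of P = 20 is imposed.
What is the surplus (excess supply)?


At P = 20:
Qd = 141 - 5*20 = 41
Qs = 17 + 5*20 = 117
Surplus = Qs - Qd = 117 - 41 = 76

76


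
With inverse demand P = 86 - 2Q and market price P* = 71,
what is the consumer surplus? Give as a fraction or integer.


Maximum willingness to pay (at Q=0): P_max = 86
Quantity demanded at P* = 71:
Q* = (86 - 71)/2 = 15/2
CS = (1/2) * Q* * (P_max - P*)
CS = (1/2) * 15/2 * (86 - 71)
CS = (1/2) * 15/2 * 15 = 225/4

225/4


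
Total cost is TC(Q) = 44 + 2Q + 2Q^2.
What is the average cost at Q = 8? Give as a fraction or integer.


TC(8) = 44 + 2*8 + 2*8^2
TC(8) = 44 + 16 + 128 = 188
AC = TC/Q = 188/8 = 47/2

47/2


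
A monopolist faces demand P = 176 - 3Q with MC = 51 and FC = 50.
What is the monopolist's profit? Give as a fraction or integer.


MR = MC: 176 - 6Q = 51
Q* = 125/6
P* = 176 - 3*125/6 = 227/2
Profit = (P* - MC)*Q* - FC
= (227/2 - 51)*125/6 - 50
= 125/2*125/6 - 50
= 15625/12 - 50 = 15025/12

15025/12


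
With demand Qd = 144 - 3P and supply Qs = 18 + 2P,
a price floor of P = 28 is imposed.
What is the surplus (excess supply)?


At P = 28:
Qd = 144 - 3*28 = 60
Qs = 18 + 2*28 = 74
Surplus = Qs - Qd = 74 - 60 = 14

14


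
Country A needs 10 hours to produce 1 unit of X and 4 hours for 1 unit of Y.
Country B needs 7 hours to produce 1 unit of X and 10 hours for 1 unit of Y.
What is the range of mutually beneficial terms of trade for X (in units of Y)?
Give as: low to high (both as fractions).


Opportunity cost of X for Country A = hours_X / hours_Y = 10/4 = 5/2 units of Y
Opportunity cost of X for Country B = hours_X / hours_Y = 7/10 = 7/10 units of Y
Terms of trade must be between the two opportunity costs.
Range: 7/10 to 5/2

7/10 to 5/2


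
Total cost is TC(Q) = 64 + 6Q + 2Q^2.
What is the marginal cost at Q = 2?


MC = dTC/dQ = 6 + 2*2*Q
At Q = 2:
MC = 6 + 4*2
MC = 6 + 8 = 14

14


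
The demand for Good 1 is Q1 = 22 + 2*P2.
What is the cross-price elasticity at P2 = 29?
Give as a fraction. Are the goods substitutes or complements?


dQ1/dP2 = 2
At P2 = 29: Q1 = 22 + 2*29 = 80
Exy = (dQ1/dP2)(P2/Q1) = 2 * 29 / 80 = 29/40
Since Exy > 0, the goods are substitutes.

29/40 (substitutes)


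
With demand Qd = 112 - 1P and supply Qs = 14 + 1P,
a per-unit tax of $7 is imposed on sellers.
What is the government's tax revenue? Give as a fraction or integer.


With tax on sellers, new supply: Qs' = 14 + 1(P - 7)
= 7 + 1P
New equilibrium quantity:
Q_new = 119/2
Tax revenue = tax * Q_new = 7 * 119/2 = 833/2

833/2


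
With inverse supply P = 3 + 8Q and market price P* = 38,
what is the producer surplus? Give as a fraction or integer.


Minimum supply price (at Q=0): P_min = 3
Quantity supplied at P* = 38:
Q* = (38 - 3)/8 = 35/8
PS = (1/2) * Q* * (P* - P_min)
PS = (1/2) * 35/8 * (38 - 3)
PS = (1/2) * 35/8 * 35 = 1225/16

1225/16


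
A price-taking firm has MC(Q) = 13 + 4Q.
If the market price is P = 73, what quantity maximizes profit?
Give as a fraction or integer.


In perfect competition, profit is maximized where P = MC.
73 = 13 + 4Q
60 = 4Q
Q* = 60/4 = 15

15


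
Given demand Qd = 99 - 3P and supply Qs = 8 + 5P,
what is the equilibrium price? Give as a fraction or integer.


At equilibrium, Qd = Qs.
99 - 3P = 8 + 5P
99 - 8 = 3P + 5P
91 = 8P
P* = 91/8 = 91/8

91/8


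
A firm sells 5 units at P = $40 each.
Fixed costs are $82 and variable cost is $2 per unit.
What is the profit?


Total Revenue = P * Q = 40 * 5 = $200
Total Cost = FC + VC*Q = 82 + 2*5 = $92
Profit = TR - TC = 200 - 92 = $108

$108


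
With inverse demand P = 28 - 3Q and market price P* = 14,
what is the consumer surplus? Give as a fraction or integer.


Maximum willingness to pay (at Q=0): P_max = 28
Quantity demanded at P* = 14:
Q* = (28 - 14)/3 = 14/3
CS = (1/2) * Q* * (P_max - P*)
CS = (1/2) * 14/3 * (28 - 14)
CS = (1/2) * 14/3 * 14 = 98/3

98/3


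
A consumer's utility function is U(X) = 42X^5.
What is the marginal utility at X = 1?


MU = dU/dX = 42*5*X^(5-1)
MU = 210*X^4
At X = 1:
MU = 210 * 1^4
MU = 210 * 1 = 210

210


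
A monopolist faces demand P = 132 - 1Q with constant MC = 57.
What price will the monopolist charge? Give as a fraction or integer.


MR = 132 - 2Q
Set MR = MC: 132 - 2Q = 57
Q* = 75/2
Substitute into demand:
P* = 132 - 1*75/2 = 189/2

189/2


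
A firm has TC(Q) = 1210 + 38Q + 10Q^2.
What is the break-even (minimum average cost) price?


AC(Q) = 1210/Q + 38 + 10Q
To minimize: dAC/dQ = -1210/Q^2 + 10 = 0
Q^2 = 1210/10 = 121
Q* = 11
Min AC = 1210/11 + 38 + 10*11
Min AC = 110 + 38 + 110 = 258

258


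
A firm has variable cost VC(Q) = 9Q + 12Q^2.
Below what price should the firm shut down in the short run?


AVC(Q) = VC(Q)/Q = 9 + 12Q
AVC is increasing in Q, so minimum AVC is at Q -> 0+.
Min AVC = 9
The firm should shut down if P < 9.

9


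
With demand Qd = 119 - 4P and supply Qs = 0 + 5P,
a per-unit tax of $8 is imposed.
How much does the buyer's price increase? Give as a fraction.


With a per-unit tax, the buyer's price increase depends on relative slopes.
Supply slope: d = 5, Demand slope: b = 4
Buyer's price increase = d * tax / (b + d)
= 5 * 8 / (4 + 5)
= 40 / 9 = 40/9

40/9


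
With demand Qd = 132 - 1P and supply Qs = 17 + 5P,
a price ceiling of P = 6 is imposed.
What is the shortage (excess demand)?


At P = 6:
Qd = 132 - 1*6 = 126
Qs = 17 + 5*6 = 47
Shortage = Qd - Qs = 126 - 47 = 79

79


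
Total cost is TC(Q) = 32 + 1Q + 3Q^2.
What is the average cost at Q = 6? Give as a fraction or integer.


TC(6) = 32 + 1*6 + 3*6^2
TC(6) = 32 + 6 + 108 = 146
AC = TC/Q = 146/6 = 73/3

73/3


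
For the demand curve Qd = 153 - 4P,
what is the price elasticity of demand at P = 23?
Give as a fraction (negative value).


dQ/dP = -4
At P = 23: Q = 153 - 4*23 = 61
E = (dQ/dP)(P/Q) = (-4)(23/61) = -92/61

-92/61


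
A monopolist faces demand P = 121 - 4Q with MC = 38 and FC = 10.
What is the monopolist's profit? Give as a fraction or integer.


MR = MC: 121 - 8Q = 38
Q* = 83/8
P* = 121 - 4*83/8 = 159/2
Profit = (P* - MC)*Q* - FC
= (159/2 - 38)*83/8 - 10
= 83/2*83/8 - 10
= 6889/16 - 10 = 6729/16

6729/16


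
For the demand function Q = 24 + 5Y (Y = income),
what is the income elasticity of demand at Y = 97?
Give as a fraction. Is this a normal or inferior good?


dQ/dY = 5
At Y = 97: Q = 24 + 5*97 = 509
Ey = (dQ/dY)(Y/Q) = 5 * 97 / 509 = 485/509
Since Ey > 0, this is a normal good.

485/509 (normal good)


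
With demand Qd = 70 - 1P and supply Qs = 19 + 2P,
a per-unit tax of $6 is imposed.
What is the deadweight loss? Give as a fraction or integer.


Pre-tax equilibrium quantity: Q* = 53
Post-tax equilibrium quantity: Q_tax = 49
Reduction in quantity: Q* - Q_tax = 4
DWL = (1/2) * tax * (Q* - Q_tax)
DWL = (1/2) * 6 * 4 = 12

12


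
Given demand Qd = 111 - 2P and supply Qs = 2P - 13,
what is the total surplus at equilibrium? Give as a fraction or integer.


Find equilibrium: 111 - 2P = 2P - 13
111 + 13 = 4P
P* = 124/4 = 31
Q* = 2*31 - 13 = 49
Inverse demand: P = 111/2 - Q/2, so P_max = 111/2
Inverse supply: P = 13/2 + Q/2, so P_min = 13/2
CS = (1/2) * 49 * (111/2 - 31) = 2401/4
PS = (1/2) * 49 * (31 - 13/2) = 2401/4
TS = CS + PS = 2401/4 + 2401/4 = 2401/2

2401/2


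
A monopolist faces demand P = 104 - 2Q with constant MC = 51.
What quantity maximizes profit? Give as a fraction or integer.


TR = P*Q = (104 - 2Q)Q = 104Q - 2Q^2
MR = dTR/dQ = 104 - 4Q
Set MR = MC:
104 - 4Q = 51
53 = 4Q
Q* = 53/4 = 53/4

53/4


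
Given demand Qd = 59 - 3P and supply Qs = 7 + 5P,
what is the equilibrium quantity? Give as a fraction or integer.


First find equilibrium price:
59 - 3P = 7 + 5P
P* = 52/8 = 13/2
Then substitute into demand:
Q* = 59 - 3 * 13/2 = 79/2

79/2


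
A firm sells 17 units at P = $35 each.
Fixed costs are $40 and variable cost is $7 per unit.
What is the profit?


Total Revenue = P * Q = 35 * 17 = $595
Total Cost = FC + VC*Q = 40 + 7*17 = $159
Profit = TR - TC = 595 - 159 = $436

$436


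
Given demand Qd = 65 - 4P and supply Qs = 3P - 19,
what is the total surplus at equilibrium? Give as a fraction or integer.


Find equilibrium: 65 - 4P = 3P - 19
65 + 19 = 7P
P* = 84/7 = 12
Q* = 3*12 - 19 = 17
Inverse demand: P = 65/4 - Q/4, so P_max = 65/4
Inverse supply: P = 19/3 + Q/3, so P_min = 19/3
CS = (1/2) * 17 * (65/4 - 12) = 289/8
PS = (1/2) * 17 * (12 - 19/3) = 289/6
TS = CS + PS = 289/8 + 289/6 = 2023/24

2023/24


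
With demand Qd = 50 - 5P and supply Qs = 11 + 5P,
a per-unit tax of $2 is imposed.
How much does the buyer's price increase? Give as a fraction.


With a per-unit tax, the buyer's price increase depends on relative slopes.
Supply slope: d = 5, Demand slope: b = 5
Buyer's price increase = d * tax / (b + d)
= 5 * 2 / (5 + 5)
= 10 / 10 = 1

1


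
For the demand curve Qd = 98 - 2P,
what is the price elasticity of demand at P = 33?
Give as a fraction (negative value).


dQ/dP = -2
At P = 33: Q = 98 - 2*33 = 32
E = (dQ/dP)(P/Q) = (-2)(33/32) = -33/16

-33/16


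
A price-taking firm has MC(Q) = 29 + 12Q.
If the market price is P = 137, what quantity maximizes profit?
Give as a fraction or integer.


In perfect competition, profit is maximized where P = MC.
137 = 29 + 12Q
108 = 12Q
Q* = 108/12 = 9

9


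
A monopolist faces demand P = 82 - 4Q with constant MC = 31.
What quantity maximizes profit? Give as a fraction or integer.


TR = P*Q = (82 - 4Q)Q = 82Q - 4Q^2
MR = dTR/dQ = 82 - 8Q
Set MR = MC:
82 - 8Q = 31
51 = 8Q
Q* = 51/8 = 51/8

51/8


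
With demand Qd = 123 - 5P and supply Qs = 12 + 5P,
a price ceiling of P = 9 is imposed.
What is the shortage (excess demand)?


At P = 9:
Qd = 123 - 5*9 = 78
Qs = 12 + 5*9 = 57
Shortage = Qd - Qs = 78 - 57 = 21

21


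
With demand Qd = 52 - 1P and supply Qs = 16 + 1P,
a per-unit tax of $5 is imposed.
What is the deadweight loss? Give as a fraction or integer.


Pre-tax equilibrium quantity: Q* = 34
Post-tax equilibrium quantity: Q_tax = 63/2
Reduction in quantity: Q* - Q_tax = 5/2
DWL = (1/2) * tax * (Q* - Q_tax)
DWL = (1/2) * 5 * 5/2 = 25/4

25/4


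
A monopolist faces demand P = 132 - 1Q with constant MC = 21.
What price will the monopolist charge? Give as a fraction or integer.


MR = 132 - 2Q
Set MR = MC: 132 - 2Q = 21
Q* = 111/2
Substitute into demand:
P* = 132 - 1*111/2 = 153/2

153/2


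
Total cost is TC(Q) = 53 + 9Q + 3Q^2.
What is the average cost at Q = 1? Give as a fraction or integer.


TC(1) = 53 + 9*1 + 3*1^2
TC(1) = 53 + 9 + 3 = 65
AC = TC/Q = 65/1 = 65

65


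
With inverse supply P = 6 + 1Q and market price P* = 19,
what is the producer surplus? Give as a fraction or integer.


Minimum supply price (at Q=0): P_min = 6
Quantity supplied at P* = 19:
Q* = (19 - 6)/1 = 13
PS = (1/2) * Q* * (P* - P_min)
PS = (1/2) * 13 * (19 - 6)
PS = (1/2) * 13 * 13 = 169/2

169/2


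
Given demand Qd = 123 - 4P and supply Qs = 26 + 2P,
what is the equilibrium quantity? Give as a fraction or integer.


First find equilibrium price:
123 - 4P = 26 + 2P
P* = 97/6 = 97/6
Then substitute into demand:
Q* = 123 - 4 * 97/6 = 175/3

175/3


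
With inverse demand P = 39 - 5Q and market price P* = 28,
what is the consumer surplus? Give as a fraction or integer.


Maximum willingness to pay (at Q=0): P_max = 39
Quantity demanded at P* = 28:
Q* = (39 - 28)/5 = 11/5
CS = (1/2) * Q* * (P_max - P*)
CS = (1/2) * 11/5 * (39 - 28)
CS = (1/2) * 11/5 * 11 = 121/10

121/10


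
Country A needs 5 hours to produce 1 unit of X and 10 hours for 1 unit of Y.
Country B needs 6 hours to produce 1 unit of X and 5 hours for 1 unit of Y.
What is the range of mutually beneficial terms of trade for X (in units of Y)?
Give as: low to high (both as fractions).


Opportunity cost of X for Country A = hours_X / hours_Y = 5/10 = 1/2 units of Y
Opportunity cost of X for Country B = hours_X / hours_Y = 6/5 = 6/5 units of Y
Terms of trade must be between the two opportunity costs.
Range: 1/2 to 6/5

1/2 to 6/5


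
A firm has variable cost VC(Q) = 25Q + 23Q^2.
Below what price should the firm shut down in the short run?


AVC(Q) = VC(Q)/Q = 25 + 23Q
AVC is increasing in Q, so minimum AVC is at Q -> 0+.
Min AVC = 25
The firm should shut down if P < 25.

25


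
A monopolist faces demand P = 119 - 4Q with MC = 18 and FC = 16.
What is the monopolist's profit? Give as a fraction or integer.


MR = MC: 119 - 8Q = 18
Q* = 101/8
P* = 119 - 4*101/8 = 137/2
Profit = (P* - MC)*Q* - FC
= (137/2 - 18)*101/8 - 16
= 101/2*101/8 - 16
= 10201/16 - 16 = 9945/16

9945/16


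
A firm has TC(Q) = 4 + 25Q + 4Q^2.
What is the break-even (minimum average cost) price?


AC(Q) = 4/Q + 25 + 4Q
To minimize: dAC/dQ = -4/Q^2 + 4 = 0
Q^2 = 4/4 = 1
Q* = 1
Min AC = 4/1 + 25 + 4*1
Min AC = 4 + 25 + 4 = 33

33


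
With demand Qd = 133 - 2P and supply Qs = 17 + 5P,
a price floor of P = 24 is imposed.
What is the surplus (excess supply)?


At P = 24:
Qd = 133 - 2*24 = 85
Qs = 17 + 5*24 = 137
Surplus = Qs - Qd = 137 - 85 = 52

52


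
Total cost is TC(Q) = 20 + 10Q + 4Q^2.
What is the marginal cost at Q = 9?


MC = dTC/dQ = 10 + 2*4*Q
At Q = 9:
MC = 10 + 8*9
MC = 10 + 72 = 82

82


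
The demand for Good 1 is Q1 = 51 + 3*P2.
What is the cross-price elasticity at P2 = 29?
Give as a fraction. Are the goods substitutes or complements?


dQ1/dP2 = 3
At P2 = 29: Q1 = 51 + 3*29 = 138
Exy = (dQ1/dP2)(P2/Q1) = 3 * 29 / 138 = 29/46
Since Exy > 0, the goods are substitutes.

29/46 (substitutes)


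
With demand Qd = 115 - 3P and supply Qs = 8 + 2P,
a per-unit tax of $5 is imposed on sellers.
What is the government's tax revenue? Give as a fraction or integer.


With tax on sellers, new supply: Qs' = 8 + 2(P - 5)
= 2P - 2
New equilibrium quantity:
Q_new = 224/5
Tax revenue = tax * Q_new = 5 * 224/5 = 224

224


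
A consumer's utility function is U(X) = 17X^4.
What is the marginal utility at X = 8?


MU = dU/dX = 17*4*X^(4-1)
MU = 68*X^3
At X = 8:
MU = 68 * 8^3
MU = 68 * 512 = 34816

34816


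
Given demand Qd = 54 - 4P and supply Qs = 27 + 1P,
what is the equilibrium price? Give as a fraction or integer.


At equilibrium, Qd = Qs.
54 - 4P = 27 + 1P
54 - 27 = 4P + 1P
27 = 5P
P* = 27/5 = 27/5

27/5


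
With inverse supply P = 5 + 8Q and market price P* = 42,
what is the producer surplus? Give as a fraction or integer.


Minimum supply price (at Q=0): P_min = 5
Quantity supplied at P* = 42:
Q* = (42 - 5)/8 = 37/8
PS = (1/2) * Q* * (P* - P_min)
PS = (1/2) * 37/8 * (42 - 5)
PS = (1/2) * 37/8 * 37 = 1369/16

1369/16


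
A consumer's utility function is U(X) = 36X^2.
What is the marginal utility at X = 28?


MU = dU/dX = 36*2*X^(2-1)
MU = 72*X^1
At X = 28:
MU = 72 * 28^1
MU = 72 * 28 = 2016

2016


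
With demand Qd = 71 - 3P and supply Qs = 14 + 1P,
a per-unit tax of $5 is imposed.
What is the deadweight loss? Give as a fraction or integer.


Pre-tax equilibrium quantity: Q* = 113/4
Post-tax equilibrium quantity: Q_tax = 49/2
Reduction in quantity: Q* - Q_tax = 15/4
DWL = (1/2) * tax * (Q* - Q_tax)
DWL = (1/2) * 5 * 15/4 = 75/8

75/8


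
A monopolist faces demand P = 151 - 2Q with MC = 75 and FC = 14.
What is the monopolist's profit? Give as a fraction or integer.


MR = MC: 151 - 4Q = 75
Q* = 19
P* = 151 - 2*19 = 113
Profit = (P* - MC)*Q* - FC
= (113 - 75)*19 - 14
= 38*19 - 14
= 722 - 14 = 708

708


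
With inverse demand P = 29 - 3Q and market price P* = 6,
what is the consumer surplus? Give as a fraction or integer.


Maximum willingness to pay (at Q=0): P_max = 29
Quantity demanded at P* = 6:
Q* = (29 - 6)/3 = 23/3
CS = (1/2) * Q* * (P_max - P*)
CS = (1/2) * 23/3 * (29 - 6)
CS = (1/2) * 23/3 * 23 = 529/6

529/6
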